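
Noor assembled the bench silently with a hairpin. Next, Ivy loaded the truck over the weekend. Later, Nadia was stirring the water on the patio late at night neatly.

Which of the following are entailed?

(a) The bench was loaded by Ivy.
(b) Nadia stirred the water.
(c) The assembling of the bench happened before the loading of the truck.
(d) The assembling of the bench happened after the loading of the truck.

(a) Not entailed — Ivy loaded the truck, not the bench; the bench belongs to the assembling event.
(b) Entailed — 'stir' is an activity; 'was stirring' entails that some stirring happened, so 'stirred' holds.
(c) Entailed — the narrative places the assembling before the loading.
(d) Not entailed — the narrative places the assembling before the loading, not after.

(b), (c)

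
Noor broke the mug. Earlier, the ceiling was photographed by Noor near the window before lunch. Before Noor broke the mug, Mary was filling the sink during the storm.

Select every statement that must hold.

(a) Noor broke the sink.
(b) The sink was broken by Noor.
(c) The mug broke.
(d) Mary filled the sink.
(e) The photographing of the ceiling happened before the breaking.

(a) Not entailed — Noor broke the mug, not the sink; the sink belongs to the filling event.
(b) Not entailed — Noor broke the mug, not the sink; the sink belongs to the filling event.
(c) Entailed — 'Noor broke the mug' is causative; it entails the inchoative 'the mug broke'.
(d) Not entailed — 'was filling' is progressive on an accomplishment; it does not entail the completed 'filled'.
(e) Entailed — the narrative places the photographing before the breaking.

(c), (e)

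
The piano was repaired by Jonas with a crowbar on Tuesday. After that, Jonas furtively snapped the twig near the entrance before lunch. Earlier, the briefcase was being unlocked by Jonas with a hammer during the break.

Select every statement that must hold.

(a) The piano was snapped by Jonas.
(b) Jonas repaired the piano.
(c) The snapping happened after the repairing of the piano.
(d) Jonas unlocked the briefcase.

(b), (c)

(a) Not entailed — Jonas snapped the twig, not the piano; the piano belongs to the repairing event.
(b) Entailed — this follows by dropping conjuncts from the repairing event's description.
(c) Entailed — the narrative places the repairing before the snapping.
(d) Not entailed — 'was unlocking' is progressive on an accomplishment; it does not entail the completed 'unlocked'.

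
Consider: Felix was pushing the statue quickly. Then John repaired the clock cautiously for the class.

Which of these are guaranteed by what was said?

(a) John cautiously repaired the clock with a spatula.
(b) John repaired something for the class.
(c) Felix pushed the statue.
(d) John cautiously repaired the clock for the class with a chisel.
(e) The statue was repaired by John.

(a) Not entailed — 'with a spatula' adds information not in the original event.
(b) Entailed — the original entails any weakening of itself; this just drops 'cautiously' and generalizes the patient.
(c) Entailed — 'push' is an activity; 'was pushing' entails that some pushing happened, so 'pushed' holds.
(d) Not entailed — 'with a chisel' adds information not in the original event.
(e) Not entailed — John repaired the clock, not the statue; the statue belongs to the pushing event.

(b), (c)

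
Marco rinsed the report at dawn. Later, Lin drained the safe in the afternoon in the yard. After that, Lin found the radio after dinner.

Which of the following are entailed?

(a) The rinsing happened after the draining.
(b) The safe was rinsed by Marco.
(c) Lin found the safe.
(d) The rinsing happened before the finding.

(a) Not entailed — the narrative places the rinsing before the draining, not after.
(b) Not entailed — Marco rinsed the report, not the safe; the safe belongs to the draining event.
(c) Not entailed — Lin found the radio, not the safe; the safe belongs to the draining event.
(d) Entailed — the narrative places the rinsing before the finding.

(d)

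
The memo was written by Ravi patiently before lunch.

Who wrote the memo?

Ravi

'Ravi' marks the agent of the writing event.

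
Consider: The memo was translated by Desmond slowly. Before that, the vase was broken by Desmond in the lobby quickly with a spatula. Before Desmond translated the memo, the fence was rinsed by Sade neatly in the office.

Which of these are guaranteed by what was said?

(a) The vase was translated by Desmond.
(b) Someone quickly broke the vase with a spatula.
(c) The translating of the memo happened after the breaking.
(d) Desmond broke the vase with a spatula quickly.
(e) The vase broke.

(a) Not entailed — Desmond translated the memo, not the vase; the vase belongs to the breaking event.
(b) Entailed — the original entails any weakening of itself; this just drops 'in the lobby' and generalizes the agent.
(c) Entailed — the narrative places the breaking before the translating.
(d) Entailed — every conjunct here is already in the original breaking event.
(e) Entailed — 'Desmond broke the vase' is causative; it entails the inchoative 'the vase broke'.

(b), (c), (d), (e)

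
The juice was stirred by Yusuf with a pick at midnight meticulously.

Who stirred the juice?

Yusuf

'Yusuf' marks the agent of the stirring event.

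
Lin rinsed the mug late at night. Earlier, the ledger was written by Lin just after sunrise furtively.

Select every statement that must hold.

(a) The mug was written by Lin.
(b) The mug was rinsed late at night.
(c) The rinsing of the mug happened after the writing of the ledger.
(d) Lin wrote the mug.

(a) Not entailed — Lin wrote the ledger, not the mug; the mug belongs to the rinsing event.
(b) Entailed — this follows by dropping conjuncts from the rinsing event's description.
(c) Entailed — the narrative places the writing before the rinsing.
(d) Not entailed — Lin wrote the ledger, not the mug; the mug belongs to the rinsing event.

(b), (c)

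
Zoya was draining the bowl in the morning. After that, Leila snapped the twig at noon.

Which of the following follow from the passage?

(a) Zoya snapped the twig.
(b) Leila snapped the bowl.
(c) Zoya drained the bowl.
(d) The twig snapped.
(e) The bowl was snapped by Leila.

(d)

(a) Not entailed — the passage has Leila snapping the twig, not Zoya.
(b) Not entailed — Leila snapped the twig, not the bowl; the bowl belongs to the draining event.
(c) Not entailed — 'was draining' is progressive on an accomplishment; it does not entail the completed 'drained'.
(d) Entailed — 'Leila snapped the twig' is causative; it entails the inchoative 'the twig snapped'.
(e) Not entailed — Leila snapped the twig, not the bowl; the bowl belongs to the draining event.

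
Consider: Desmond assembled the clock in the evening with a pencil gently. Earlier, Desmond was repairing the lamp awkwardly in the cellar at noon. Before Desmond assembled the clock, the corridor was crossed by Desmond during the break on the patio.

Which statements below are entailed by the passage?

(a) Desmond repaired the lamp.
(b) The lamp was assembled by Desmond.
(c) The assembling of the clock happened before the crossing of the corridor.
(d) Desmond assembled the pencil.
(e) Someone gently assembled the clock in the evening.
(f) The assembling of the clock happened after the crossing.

(a) Not entailed — 'was repairing' is progressive on an accomplishment; it does not entail the completed 'repaired'.
(b) Not entailed — Desmond assembled the clock, not the lamp; the lamp belongs to the repairing event.
(c) Not entailed — the narrative places the crossing before the assembling, not after.
(d) Not entailed — the pencil is the instrument, not what was assembled.
(e) Entailed — the original entails any weakening of itself; this just drops 'with a pencil' and generalizes the agent.
(f) Entailed — the narrative places the crossing before the assembling.

(e), (f)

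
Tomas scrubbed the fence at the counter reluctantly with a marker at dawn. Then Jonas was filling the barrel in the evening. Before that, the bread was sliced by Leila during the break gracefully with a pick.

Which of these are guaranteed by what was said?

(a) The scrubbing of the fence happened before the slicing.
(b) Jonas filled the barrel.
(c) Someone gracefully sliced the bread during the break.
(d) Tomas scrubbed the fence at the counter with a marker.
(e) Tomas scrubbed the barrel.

(a) Not entailed — the narrative doesn't order the scrubbing relative to the slicing.
(b) Not entailed — 'was filling' is progressive on an accomplishment; it does not entail the completed 'filled'.
(c) Entailed — this follows by dropping conjuncts from the slicing event's description.
(d) Entailed — dropping 'reluctantly', 'at dawn' leaves a sub-description the original still satisfies.
(e) Not entailed — Tomas scrubbed the fence, not the barrel; the barrel belongs to the filling event.

(c), (d)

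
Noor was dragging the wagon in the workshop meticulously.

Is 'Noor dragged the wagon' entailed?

yes

'drag' is atelic; if Noor was dragging the wagon, then Noor dragged the wagon (for some time).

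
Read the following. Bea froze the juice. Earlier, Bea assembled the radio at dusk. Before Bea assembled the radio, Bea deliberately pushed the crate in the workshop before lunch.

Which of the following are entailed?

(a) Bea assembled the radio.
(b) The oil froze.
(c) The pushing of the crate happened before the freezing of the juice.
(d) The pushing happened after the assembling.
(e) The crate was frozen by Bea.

(a), (c)

(a) Entailed — the original entails any weakening of itself; this just drops 'at dusk'.
(b) Not entailed — the juice is what froze, not the oil.
(c) Entailed — the narrative places the pushing before the freezing.
(d) Not entailed — the narrative places the pushing before the assembling, not after.
(e) Not entailed — Bea froze the juice, not the crate; the crate belongs to the pushing event.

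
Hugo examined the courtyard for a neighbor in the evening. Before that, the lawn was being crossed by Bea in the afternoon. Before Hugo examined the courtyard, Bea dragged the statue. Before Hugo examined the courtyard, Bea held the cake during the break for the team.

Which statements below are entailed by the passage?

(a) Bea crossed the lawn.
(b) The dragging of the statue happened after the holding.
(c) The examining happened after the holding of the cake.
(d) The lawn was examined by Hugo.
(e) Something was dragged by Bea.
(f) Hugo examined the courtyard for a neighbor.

(a) Not entailed — 'was crossing' is progressive on an accomplishment; it does not entail the completed 'crossed'.
(b) Not entailed — the narrative doesn't order the holding relative to the dragging.
(c) Entailed — the narrative places the holding before the examining.
(d) Not entailed — Hugo examined the courtyard, not the lawn; the lawn belongs to the crossing event.
(e) Entailed — the original entails any weakening of itself; this just generalizes the patient.
(f) Entailed — dropping 'in the evening' leaves a sub-description the original still satisfies.

(c), (e), (f)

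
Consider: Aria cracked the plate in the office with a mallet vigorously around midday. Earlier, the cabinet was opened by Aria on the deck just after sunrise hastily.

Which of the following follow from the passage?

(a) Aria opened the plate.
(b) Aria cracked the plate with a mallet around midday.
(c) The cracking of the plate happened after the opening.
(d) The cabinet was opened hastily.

(a) Not entailed — Aria opened the cabinet, not the plate; the plate belongs to the cracking event.
(b) Entailed — dropping 'in the office', 'vigorously' leaves a sub-description the original still satisfies.
(c) Entailed — the narrative places the opening before the cracking.
(d) Entailed — the original entails any weakening of itself; this just drops 'just after sunrise', 'on the deck' and generalizes the agent.

(b), (c), (d)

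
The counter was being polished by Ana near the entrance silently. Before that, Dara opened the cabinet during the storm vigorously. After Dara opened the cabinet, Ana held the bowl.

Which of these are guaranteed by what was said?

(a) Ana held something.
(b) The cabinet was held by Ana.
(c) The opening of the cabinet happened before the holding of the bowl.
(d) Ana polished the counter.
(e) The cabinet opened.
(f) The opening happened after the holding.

(a), (c), (d), (e)

(a) Entailed — this follows by dropping conjuncts from the holding event's description.
(b) Not entailed — Ana held the bowl, not the cabinet; the cabinet belongs to the opening event.
(c) Entailed — the narrative places the opening before the holding.
(d) Entailed — 'polish' is an activity; 'was polishing' entails that some polishing happened, so 'polished' holds.
(e) Entailed — 'Dara opened the cabinet' is causative; it entails the inchoative 'the cabinet opened'.
(f) Not entailed — the narrative places the opening before the holding, not after.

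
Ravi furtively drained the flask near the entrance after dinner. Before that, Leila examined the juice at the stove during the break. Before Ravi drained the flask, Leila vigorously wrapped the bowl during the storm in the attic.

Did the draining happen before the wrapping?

The narrative orders the wrapping before the draining.

no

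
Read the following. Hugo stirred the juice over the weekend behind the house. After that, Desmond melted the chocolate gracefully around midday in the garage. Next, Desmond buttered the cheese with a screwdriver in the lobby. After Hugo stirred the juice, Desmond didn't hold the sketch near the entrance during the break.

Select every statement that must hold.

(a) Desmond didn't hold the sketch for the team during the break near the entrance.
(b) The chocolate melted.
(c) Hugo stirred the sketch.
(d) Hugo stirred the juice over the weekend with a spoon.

(a), (b)

(a) Entailed — under negation, adding a further restriction is entailed: if no such holding event occurred, none occurred for the team either.
(b) Entailed — 'Desmond melted the chocolate' is causative; it entails the inchoative 'the chocolate melted'.
(c) Not entailed — Hugo stirred the juice, not the sketch; the sketch belongs to the holding event.
(d) Not entailed — 'with a spoon' adds information not in the original event.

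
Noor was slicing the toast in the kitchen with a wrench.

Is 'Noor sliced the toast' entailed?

'was slicing' is progressive; for an accomplishment like 'slice the toast', it doesn't entail completion.

no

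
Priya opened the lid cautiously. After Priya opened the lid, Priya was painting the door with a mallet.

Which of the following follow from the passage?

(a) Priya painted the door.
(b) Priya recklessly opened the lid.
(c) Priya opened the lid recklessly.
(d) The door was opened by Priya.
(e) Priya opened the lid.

(e)

(a) Not entailed — 'was painting' is progressive on an accomplishment; it does not entail the completed 'painted'.
(b) Not entailed — 'recklessly' adds a manner not in (and inconsistent with) the original.
(c) Not entailed — 'recklessly' adds a manner not in (and inconsistent with) the original.
(d) Not entailed — Priya opened the lid, not the door; the door belongs to the painting event.
(e) Entailed — the original entails any weakening of itself; this just drops 'cautiously'.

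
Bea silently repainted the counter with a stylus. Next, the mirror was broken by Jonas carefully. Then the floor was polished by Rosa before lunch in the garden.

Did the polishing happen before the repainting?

no

The narrative orders the repainting before the polishing.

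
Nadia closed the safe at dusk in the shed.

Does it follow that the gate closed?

Nothing is said about any gate; only the safe is affected.

no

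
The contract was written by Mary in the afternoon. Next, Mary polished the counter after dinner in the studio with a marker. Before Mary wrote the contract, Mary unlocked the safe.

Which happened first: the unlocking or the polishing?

The connectives place the unlocking before the polishing.

the unlocking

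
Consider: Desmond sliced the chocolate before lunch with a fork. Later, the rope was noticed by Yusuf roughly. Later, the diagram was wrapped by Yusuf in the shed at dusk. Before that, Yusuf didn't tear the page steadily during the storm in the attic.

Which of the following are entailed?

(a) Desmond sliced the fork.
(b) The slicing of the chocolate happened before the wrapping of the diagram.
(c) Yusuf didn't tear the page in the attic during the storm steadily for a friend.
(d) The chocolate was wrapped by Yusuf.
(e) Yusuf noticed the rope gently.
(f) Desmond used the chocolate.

(a) Not entailed — the fork is the instrument, not what was sliced.
(b) Entailed — the narrative places the slicing before the wrapping.
(c) Entailed — under negation, adding a further restriction is entailed: if no such tearing event occurred, none occurred for a friend either.
(d) Not entailed — Yusuf wrapped the diagram, not the chocolate; the chocolate belongs to the slicing event.
(e) Not entailed — 'gently' adds a manner not in (and inconsistent with) the original.
(f) Not entailed — the chocolate is the patient, not an instrument — Desmond used a fork.

(b), (c)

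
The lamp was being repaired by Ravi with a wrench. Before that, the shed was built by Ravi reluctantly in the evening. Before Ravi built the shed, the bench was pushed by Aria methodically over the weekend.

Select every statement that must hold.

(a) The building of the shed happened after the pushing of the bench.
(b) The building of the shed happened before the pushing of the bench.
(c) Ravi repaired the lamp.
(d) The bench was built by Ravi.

(a)

(a) Entailed — the narrative places the pushing before the building.
(b) Not entailed — the narrative places the pushing before the building, not after.
(c) Not entailed — 'was repairing' is progressive on an accomplishment; it does not entail the completed 'repaired'.
(d) Not entailed — Ravi built the shed, not the bench; the bench belongs to the pushing event.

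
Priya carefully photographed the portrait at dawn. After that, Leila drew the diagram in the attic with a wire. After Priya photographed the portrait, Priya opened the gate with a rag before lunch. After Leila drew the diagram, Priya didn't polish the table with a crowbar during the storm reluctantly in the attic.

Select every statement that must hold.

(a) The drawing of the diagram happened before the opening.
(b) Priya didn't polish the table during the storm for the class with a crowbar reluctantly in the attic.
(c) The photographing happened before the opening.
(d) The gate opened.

(a) Not entailed — the narrative doesn't order the drawing relative to the opening.
(b) Entailed — under negation, adding a further restriction is entailed: if no such polishing event occurred, none occurred for the class either.
(c) Entailed — the narrative places the photographing before the opening.
(d) Entailed — 'Priya opened the gate' is causative; it entails the inchoative 'the gate opened'.

(b), (c), (d)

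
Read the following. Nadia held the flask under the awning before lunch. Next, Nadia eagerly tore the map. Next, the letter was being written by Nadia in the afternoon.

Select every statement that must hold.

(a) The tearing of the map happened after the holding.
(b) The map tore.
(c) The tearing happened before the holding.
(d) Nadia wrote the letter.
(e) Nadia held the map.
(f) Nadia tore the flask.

(a) Entailed — the narrative places the holding before the tearing.
(b) Entailed — 'Nadia tore the map' is causative; it entails the inchoative 'the map tore'.
(c) Not entailed — the narrative places the holding before the tearing, not after.
(d) Not entailed — 'was writing' is progressive on an accomplishment; it does not entail the completed 'wrote'.
(e) Not entailed — Nadia held the flask, not the map; the map belongs to the tearing event.
(f) Not entailed — Nadia tore the map, not the flask; the flask belongs to the holding event.

(a), (b)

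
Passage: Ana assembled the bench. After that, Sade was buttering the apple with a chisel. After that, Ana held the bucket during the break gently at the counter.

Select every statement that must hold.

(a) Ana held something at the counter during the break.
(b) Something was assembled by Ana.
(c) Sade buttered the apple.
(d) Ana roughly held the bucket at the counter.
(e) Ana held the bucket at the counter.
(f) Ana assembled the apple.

(a) Entailed — the original entails any weakening of itself; this just drops 'gently' and generalizes the patient.
(b) Entailed — this follows by dropping conjuncts from the assembling event's description.
(c) Not entailed — 'was buttering' is progressive on an accomplishment; it does not entail the completed 'buttered'.
(d) Not entailed — 'roughly' adds a manner not in (and inconsistent with) the original.
(e) Entailed — this follows by dropping conjuncts from the holding event's description.
(f) Not entailed — Ana assembled the bench, not the apple; the apple belongs to the buttering event.

(a), (b), (e)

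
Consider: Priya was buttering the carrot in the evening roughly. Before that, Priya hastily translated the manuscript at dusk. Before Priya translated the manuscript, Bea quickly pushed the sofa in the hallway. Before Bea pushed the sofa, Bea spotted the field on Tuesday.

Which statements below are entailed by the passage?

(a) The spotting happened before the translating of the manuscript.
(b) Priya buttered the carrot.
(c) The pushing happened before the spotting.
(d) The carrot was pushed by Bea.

(a) Entailed — the narrative places the spotting before the translating.
(b) Not entailed — 'was buttering' is progressive on an accomplishment; it does not entail the completed 'buttered'.
(c) Not entailed — the narrative places the spotting before the pushing, not after.
(d) Not entailed — Bea pushed the sofa, not the carrot; the carrot belongs to the buttering event.

(a)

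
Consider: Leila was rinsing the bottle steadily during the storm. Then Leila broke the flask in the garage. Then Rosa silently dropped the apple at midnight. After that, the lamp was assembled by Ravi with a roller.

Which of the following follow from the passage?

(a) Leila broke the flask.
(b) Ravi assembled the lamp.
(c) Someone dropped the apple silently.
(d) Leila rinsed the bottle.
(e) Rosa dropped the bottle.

(a) Entailed — this follows by dropping conjuncts from the breaking event's description.
(b) Entailed — every conjunct here is already in the original assembling event.
(c) Entailed — every conjunct here is already in the original dropping event.
(d) Entailed — 'rinse' is an activity; 'was rinsing' entails that some rinsing happened, so 'rinsed' holds.
(e) Not entailed — Rosa dropped the apple, not the bottle; the bottle belongs to the rinsing event.

(a), (b), (c), (d)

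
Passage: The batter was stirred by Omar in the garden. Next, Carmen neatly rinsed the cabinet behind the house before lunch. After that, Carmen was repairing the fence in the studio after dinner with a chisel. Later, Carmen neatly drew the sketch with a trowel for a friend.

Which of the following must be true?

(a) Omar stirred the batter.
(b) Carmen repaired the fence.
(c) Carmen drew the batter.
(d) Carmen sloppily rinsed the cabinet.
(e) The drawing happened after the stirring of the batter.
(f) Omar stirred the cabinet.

(a), (e)

(a) Entailed — every conjunct here is already in the original stirring event.
(b) Not entailed — 'was repairing' is progressive on an accomplishment; it does not entail the completed 'repaired'.
(c) Not entailed — Carmen drew the sketch, not the batter; the batter belongs to the stirring event.
(d) Not entailed — 'sloppily' adds a manner not in (and inconsistent with) the original.
(e) Entailed — the narrative places the stirring before the drawing.
(f) Not entailed — Omar stirred the batter, not the cabinet; the cabinet belongs to the rinsing event.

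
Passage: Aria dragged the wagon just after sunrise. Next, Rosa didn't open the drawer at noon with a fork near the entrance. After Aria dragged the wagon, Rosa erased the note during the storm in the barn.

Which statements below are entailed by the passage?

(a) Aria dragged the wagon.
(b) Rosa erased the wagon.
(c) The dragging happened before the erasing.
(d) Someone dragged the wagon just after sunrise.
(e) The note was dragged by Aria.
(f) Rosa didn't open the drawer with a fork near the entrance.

(a), (c), (d)

(a) Entailed — dropping 'just after sunrise' leaves a sub-description the original still satisfies.
(b) Not entailed — Rosa erased the note, not the wagon; the wagon belongs to the dragging event.
(c) Entailed — the narrative places the dragging before the erasing.
(d) Entailed — generalizing the agent leaves a sub-description the original still satisfies.
(e) Not entailed — Aria dragged the wagon, not the note; the note belongs to the erasing event.
(f) Not entailed — dropping 'at noon' under negation is not valid — the original leaves open that Rosa opened the drawer some other way.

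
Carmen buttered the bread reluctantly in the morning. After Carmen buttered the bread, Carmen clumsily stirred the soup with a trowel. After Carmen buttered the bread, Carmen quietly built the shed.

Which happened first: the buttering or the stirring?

The connectives place the buttering before the stirring.

the buttering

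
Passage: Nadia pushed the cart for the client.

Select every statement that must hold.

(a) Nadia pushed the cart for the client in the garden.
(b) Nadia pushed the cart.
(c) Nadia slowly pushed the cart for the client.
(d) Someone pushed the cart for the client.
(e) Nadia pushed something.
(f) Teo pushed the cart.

(a) Not entailed — 'in the garden' adds information not in the original event.
(b) Entailed — dropping 'for the client' leaves a sub-description the original still satisfies.
(c) Not entailed — 'slowly' adds information not in the original event.
(d) Entailed — generalizing the agent leaves a sub-description the original still satisfies.
(e) Entailed — dropping 'for the client' and generalizing the patient leaves a sub-description the original still satisfies.
(f) Not entailed — the passage has Nadia pushing the cart, not Teo.

(b), (d), (e)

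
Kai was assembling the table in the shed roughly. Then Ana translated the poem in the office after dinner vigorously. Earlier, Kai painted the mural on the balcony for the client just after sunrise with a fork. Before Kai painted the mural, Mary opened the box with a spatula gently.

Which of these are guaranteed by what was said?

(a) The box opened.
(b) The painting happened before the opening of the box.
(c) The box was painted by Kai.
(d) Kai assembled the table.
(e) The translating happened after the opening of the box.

(a) Entailed — 'Mary opened the box' is causative; it entails the inchoative 'the box opened'.
(b) Not entailed — the narrative places the opening before the painting, not after.
(c) Not entailed — Kai painted the mural, not the box; the box belongs to the opening event.
(d) Not entailed — 'was assembling' is progressive on an accomplishment; it does not entail the completed 'assembled'.
(e) Entailed — the narrative places the opening before the translating.

(a), (e)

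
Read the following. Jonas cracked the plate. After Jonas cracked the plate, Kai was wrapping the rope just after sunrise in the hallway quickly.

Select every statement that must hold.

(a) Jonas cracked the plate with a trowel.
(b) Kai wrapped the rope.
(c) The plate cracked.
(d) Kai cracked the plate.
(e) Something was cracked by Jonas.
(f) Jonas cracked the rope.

(c), (e)

(a) Not entailed — 'with a trowel' adds information not in the original event.
(b) Not entailed — 'was wrapping' is progressive on an accomplishment; it does not entail the completed 'wrapped'.
(c) Entailed — 'Jonas cracked the plate' is causative; it entails the inchoative 'the plate cracked'.
(d) Not entailed — the passage has Jonas cracking the plate, not Kai.
(e) Entailed — this follows by dropping conjuncts from the cracking event's description.
(f) Not entailed — Jonas cracked the plate, not the rope; the rope belongs to the wrapping event.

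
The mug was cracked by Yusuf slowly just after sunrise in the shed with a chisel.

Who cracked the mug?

'Yusuf' marks the agent of the cracking event.

Yusuf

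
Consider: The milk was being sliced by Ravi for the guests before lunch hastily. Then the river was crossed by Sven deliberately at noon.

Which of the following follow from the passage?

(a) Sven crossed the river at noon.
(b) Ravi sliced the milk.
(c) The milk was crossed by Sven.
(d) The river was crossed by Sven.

(a) Entailed — dropping 'deliberately' leaves a sub-description the original still satisfies.
(b) Not entailed — 'was slicing' is progressive on an accomplishment; it does not entail the completed 'sliced'.
(c) Not entailed — Sven crossed the river, not the milk; the milk belongs to the slicing event.
(d) Entailed — this follows by dropping conjuncts from the crossing event's description.

(a), (d)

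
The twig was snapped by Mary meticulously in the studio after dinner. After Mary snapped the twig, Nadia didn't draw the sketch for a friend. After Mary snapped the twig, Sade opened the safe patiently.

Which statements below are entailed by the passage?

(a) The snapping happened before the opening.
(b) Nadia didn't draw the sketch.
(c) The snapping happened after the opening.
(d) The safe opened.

(a) Entailed — the narrative places the snapping before the opening.
(b) Not entailed — dropping 'for a friend' under negation is not valid — the original leaves open that Nadia drew the sketch some other way.
(c) Not entailed — the narrative places the snapping before the opening, not after.
(d) Entailed — 'Sade opened the safe' is causative; it entails the inchoative 'the safe opened'.

(a), (d)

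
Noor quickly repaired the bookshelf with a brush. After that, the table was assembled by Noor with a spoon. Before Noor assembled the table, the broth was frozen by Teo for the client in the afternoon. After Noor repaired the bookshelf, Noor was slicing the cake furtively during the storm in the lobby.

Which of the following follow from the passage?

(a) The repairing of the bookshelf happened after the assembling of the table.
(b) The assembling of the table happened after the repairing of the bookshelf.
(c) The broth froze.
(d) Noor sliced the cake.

(a) Not entailed — the narrative places the repairing before the assembling, not after.
(b) Entailed — the narrative places the repairing before the assembling.
(c) Entailed — 'Teo froze the broth' is causative; it entails the inchoative 'the broth froze'.
(d) Not entailed — 'was slicing' is progressive on an accomplishment; it does not entail the completed 'sliced'.

(b), (c)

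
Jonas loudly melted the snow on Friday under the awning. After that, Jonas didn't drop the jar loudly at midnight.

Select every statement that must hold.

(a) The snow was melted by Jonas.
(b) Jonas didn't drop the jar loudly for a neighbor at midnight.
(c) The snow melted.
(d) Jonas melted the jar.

(a), (b), (c)

(a) Entailed — every conjunct here is already in the original melting event.
(b) Entailed — under negation, adding a further restriction is entailed: if no such dropping event occurred, none occurred for a neighbor either.
(c) Entailed — 'Jonas melted the snow' is causative; it entails the inchoative 'the snow melted'.
(d) Not entailed — Jonas melted the snow, not the jar; the jar belongs to the dropping event.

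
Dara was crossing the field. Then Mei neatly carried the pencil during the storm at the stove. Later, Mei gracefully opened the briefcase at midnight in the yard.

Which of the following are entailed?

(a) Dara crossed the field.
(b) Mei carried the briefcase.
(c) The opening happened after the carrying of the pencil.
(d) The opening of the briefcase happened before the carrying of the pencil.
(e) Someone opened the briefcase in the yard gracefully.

(a) Not entailed — 'was crossing' is progressive on an accomplishment; it does not entail the completed 'crossed'.
(b) Not entailed — Mei carried the pencil, not the briefcase; the briefcase belongs to the opening event.
(c) Entailed — the narrative places the carrying before the opening.
(d) Not entailed — the narrative places the carrying before the opening, not after.
(e) Entailed — the original entails any weakening of itself; this just drops 'at midnight' and generalizes the agent.

(c), (e)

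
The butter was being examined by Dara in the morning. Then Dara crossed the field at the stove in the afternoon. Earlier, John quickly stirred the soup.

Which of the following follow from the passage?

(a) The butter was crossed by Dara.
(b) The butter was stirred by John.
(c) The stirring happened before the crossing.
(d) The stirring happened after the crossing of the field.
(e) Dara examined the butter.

(a) Not entailed — Dara crossed the field, not the butter; the butter belongs to the examining event.
(b) Not entailed — John stirred the soup, not the butter; the butter belongs to the examining event.
(c) Entailed — the narrative places the stirring before the crossing.
(d) Not entailed — the narrative places the stirring before the crossing, not after.
(e) Entailed — 'examine' is an activity; 'was examining' entails that some examining happened, so 'examined' holds.

(c), (e)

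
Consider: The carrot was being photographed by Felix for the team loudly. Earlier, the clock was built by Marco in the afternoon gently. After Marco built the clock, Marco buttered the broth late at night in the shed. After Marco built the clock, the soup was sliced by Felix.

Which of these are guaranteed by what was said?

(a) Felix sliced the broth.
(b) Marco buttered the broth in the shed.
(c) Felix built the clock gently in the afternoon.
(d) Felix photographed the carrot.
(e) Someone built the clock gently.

(a) Not entailed — Felix sliced the soup, not the broth; the broth belongs to the buttering event.
(b) Entailed — the original entails any weakening of itself; this just drops 'late at night'.
(c) Not entailed — the passage has Marco building the clock, not Felix.
(d) Not entailed — 'was photographing' is progressive on an accomplishment; it does not entail the completed 'photographed'.
(e) Entailed — dropping 'in the afternoon' and generalizing the agent leaves a sub-description the original still satisfies.

(b), (e)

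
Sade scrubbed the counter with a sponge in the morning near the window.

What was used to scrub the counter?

'with a sponge' marks the instrument of the scrubbing event.

a sponge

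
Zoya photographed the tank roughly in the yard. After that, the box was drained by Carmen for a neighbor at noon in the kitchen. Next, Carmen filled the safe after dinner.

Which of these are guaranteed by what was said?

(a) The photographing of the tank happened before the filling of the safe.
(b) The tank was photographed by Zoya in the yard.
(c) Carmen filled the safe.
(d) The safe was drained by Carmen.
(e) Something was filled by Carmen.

(a), (b), (c), (e)

(a) Entailed — the narrative places the photographing before the filling.
(b) Entailed — dropping 'roughly' leaves a sub-description the original still satisfies.
(c) Entailed — every conjunct here is already in the original filling event.
(d) Not entailed — Carmen drained the box, not the safe; the safe belongs to the filling event.
(e) Entailed — this follows by dropping conjuncts from the filling event's description.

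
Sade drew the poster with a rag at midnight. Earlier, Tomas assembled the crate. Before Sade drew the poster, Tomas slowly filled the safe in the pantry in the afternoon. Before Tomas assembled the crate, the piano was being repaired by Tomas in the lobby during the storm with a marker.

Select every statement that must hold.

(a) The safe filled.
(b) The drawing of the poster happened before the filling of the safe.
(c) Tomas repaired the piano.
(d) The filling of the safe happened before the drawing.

(a), (d)

(a) Entailed — 'Tomas filled the safe' is causative; it entails the inchoative 'the safe filled'.
(b) Not entailed — the narrative places the filling before the drawing, not after.
(c) Not entailed — 'was repairing' is progressive on an accomplishment; it does not entail the completed 'repaired'.
(d) Entailed — the narrative places the filling before the drawing.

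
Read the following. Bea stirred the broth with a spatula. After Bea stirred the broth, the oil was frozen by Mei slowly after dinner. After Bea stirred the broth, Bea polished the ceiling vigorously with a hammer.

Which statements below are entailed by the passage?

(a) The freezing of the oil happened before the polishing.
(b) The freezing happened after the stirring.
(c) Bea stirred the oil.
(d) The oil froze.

(b), (d)

(a) Not entailed — the narrative doesn't order the freezing relative to the polishing.
(b) Entailed — the narrative places the stirring before the freezing.
(c) Not entailed — Bea stirred the broth, not the oil; the oil belongs to the freezing event.
(d) Entailed — 'Mei froze the oil' is causative; it entails the inchoative 'the oil froze'.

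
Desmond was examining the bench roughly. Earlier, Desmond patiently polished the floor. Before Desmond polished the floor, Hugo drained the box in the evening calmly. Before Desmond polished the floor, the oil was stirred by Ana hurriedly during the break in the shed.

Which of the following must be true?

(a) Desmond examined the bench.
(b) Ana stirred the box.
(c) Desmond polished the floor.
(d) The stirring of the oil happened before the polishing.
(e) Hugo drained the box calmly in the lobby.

(a) Entailed — 'examine' is an activity; 'was examining' entails that some examining happened, so 'examined' holds.
(b) Not entailed — Ana stirred the oil, not the box; the box belongs to the draining event.
(c) Entailed — the original entails any weakening of itself; this just drops 'patiently'.
(d) Entailed — the narrative places the stirring before the polishing.
(e) Not entailed — 'in the lobby' adds information not in the original event.

(a), (c), (d)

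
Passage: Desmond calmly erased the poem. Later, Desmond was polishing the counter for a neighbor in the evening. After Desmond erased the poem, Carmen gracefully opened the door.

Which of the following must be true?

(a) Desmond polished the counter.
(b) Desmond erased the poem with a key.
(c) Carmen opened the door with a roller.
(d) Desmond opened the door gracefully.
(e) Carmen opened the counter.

(a) Entailed — 'polish' is an activity; 'was polishing' entails that some polishing happened, so 'polished' holds.
(b) Not entailed — 'with a key' adds information not in the original event.
(c) Not entailed — 'with a roller' adds information not in the original event.
(d) Not entailed — the passage has Carmen opening the door, not Desmond.
(e) Not entailed — Carmen opened the door, not the counter; the counter belongs to the polishing event.

(a)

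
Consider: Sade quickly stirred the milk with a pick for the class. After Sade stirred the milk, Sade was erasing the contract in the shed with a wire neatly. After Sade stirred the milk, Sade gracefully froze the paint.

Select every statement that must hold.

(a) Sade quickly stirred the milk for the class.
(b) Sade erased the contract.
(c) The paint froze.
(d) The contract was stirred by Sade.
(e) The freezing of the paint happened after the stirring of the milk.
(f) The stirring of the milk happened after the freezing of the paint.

(a) Entailed — this follows by dropping conjuncts from the stirring event's description.
(b) Not entailed — 'was erasing' is progressive on an accomplishment; it does not entail the completed 'erased'.
(c) Entailed — 'Sade froze the paint' is causative; it entails the inchoative 'the paint froze'.
(d) Not entailed — Sade stirred the milk, not the contract; the contract belongs to the erasing event.
(e) Entailed — the narrative places the stirring before the freezing.
(f) Not entailed — the narrative places the stirring before the freezing, not after.

(a), (c), (e)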